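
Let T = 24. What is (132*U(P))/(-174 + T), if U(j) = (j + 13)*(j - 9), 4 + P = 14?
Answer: -506/25 ≈ -20.240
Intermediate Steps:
P = 10 (P = -4 + 14 = 10)
U(j) = (-9 + j)*(13 + j) (U(j) = (13 + j)*(-9 + j) = (-9 + j)*(13 + j))
(132*U(P))/(-174 + T) = (132*(-117 + 10² + 4*10))/(-174 + 24) = (132*(-117 + 100 + 40))/(-150) = (132*23)*(-1/150) = 3036*(-1/150) = -506/25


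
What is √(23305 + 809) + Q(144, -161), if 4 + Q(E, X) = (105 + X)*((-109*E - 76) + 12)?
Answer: 882556 + √24114 ≈ 8.8271e+5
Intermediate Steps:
Q(E, X) = -4 + (-64 - 109*E)*(105 + X) (Q(E, X) = -4 + (105 + X)*((-109*E - 76) + 12) = -4 + (105 + X)*((-76 - 109*E) + 12) = -4 + (105 + X)*(-64 - 109*E) = -4 + (-64 - 109*E)*(105 + X))
√(23305 + 809) + Q(144, -161) = √(23305 + 809) + (-6724 - 11445*144 - 64*(-161) - 109*144*(-161)) = √24114 + (-6724 - 1648080 + 10304 + 2527056) = √24114 + 882556 = 882556 + √24114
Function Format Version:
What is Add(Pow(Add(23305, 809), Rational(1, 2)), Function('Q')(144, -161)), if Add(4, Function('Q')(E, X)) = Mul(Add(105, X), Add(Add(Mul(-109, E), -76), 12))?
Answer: Add(882556, Pow(24114, Rational(1, 2))) ≈ 8.8271e+5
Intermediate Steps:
Function('Q')(E, X) = Add(-4, Mul(Add(-64, Mul(-109, E)), Add(105, X))) (Function('Q')(E, X) = Add(-4, Mul(Add(105, X), Add(Add(Mul(-109, E), -76), 12))) = Add(-4, Mul(Add(105, X), Add(Add(-76, Mul(-109, E)), 12))) = Add(-4, Mul(Add(105, X), Add(-64, Mul(-109, E)))) = Add(-4, Mul(Add(-64, Mul(-109, E)), Add(105, X))))
Add(Pow(Add(23305, 809), Rational(1, 2)), Function('Q')(144, -161)) = Add(Pow(Add(23305, 809), Rational(1, 2)), Add(-6724, Mul(-11445, 144), Mul(-64, -161), Mul(-109, 144, -161))) = Add(Pow(24114, Rational(1, 2)), Add(-6724, -1648080, 10304, 2527056)) = Add(Pow(24114, Rational(1, 2)), 882556) = Add(882556, Pow(24114, Rational(1, 2)))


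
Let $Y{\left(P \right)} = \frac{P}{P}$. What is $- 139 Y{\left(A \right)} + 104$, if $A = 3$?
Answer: $-35$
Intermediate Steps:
$Y{\left(P \right)} = 1$
$- 139 Y{\left(A \right)} + 104 = \left(-139\right) 1 + 104 = -139 + 104 = -35$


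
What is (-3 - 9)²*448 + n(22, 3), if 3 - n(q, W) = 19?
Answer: 64496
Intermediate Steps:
n(q, W) = -16 (n(q, W) = 3 - 1*19 = 3 - 19 = -16)
(-3 - 9)²*448 + n(22, 3) = (-3 - 9)²*448 - 16 = (-12)²*448 - 16 = 144*448 - 16 = 64512 - 16 = 64496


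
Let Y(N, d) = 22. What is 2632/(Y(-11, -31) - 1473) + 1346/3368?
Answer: -3455765/2443484 ≈ -1.4143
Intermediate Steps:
2632/(Y(-11, -31) - 1473) + 1346/3368 = 2632/(22 - 1473) + 1346/3368 = 2632/(-1451) + 1346*(1/3368) = 2632*(-1/1451) + 673/1684 = -2632/1451 + 673/1684 = -3455765/2443484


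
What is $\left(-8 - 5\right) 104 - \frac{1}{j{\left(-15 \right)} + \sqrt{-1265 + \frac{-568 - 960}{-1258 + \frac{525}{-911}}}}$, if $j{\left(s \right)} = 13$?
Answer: $\frac{- 1352 \sqrt{1661381467037281} + 20153137851 i}{\sqrt{1661381467037281} - 14905319 i} \approx -1352.0 + 0.024812 i$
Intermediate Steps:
$\left(-8 - 5\right) 104 - \frac{1}{j{\left(-15 \right)} + \sqrt{-1265 + \frac{-568 - 960}{-1258 + \frac{525}{-911}}}} = \left(-8 - 5\right) 104 - \frac{1}{13 + \sqrt{-1265 + \frac{-568 - 960}{-1258 + \frac{525}{-911}}}} = \left(-8 - 5\right) 104 - \frac{1}{13 + \sqrt{-1265 - \frac{1528}{-1258 + 525 \left(- \frac{1}{911}\right)}}} = \left(-13\right) 104 - \frac{1}{13 + \sqrt{-1265 - \frac{1528}{-1258 - \frac{525}{911}}}} = -1352 - \frac{1}{13 + \sqrt{-1265 - \frac{1528}{- \frac{1146563}{911}}}} = -1352 - \frac{1}{13 + \sqrt{-1265 - - \frac{1392008}{1146563}}} = -1352 - \frac{1}{13 + \sqrt{-1265 + \frac{1392008}{1146563}}} = -1352 - \frac{1}{13 + \sqrt{- \frac{1449010187}{1146563}}} = -1352 - \frac{1}{13 + \frac{i \sqrt{1661381467037281}}{1146563}}$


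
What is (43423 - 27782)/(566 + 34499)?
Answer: 15641/35065 ≈ 0.44606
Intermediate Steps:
(43423 - 27782)/(566 + 34499) = 15641/35065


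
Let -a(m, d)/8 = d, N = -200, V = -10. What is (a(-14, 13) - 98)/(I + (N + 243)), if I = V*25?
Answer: 202/207 ≈ 0.97585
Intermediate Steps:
a(m, d) = -8*d
I = -250 (I = -10*25 = -250)
(a(-14, 13) - 98)/(I + (N + 243)) = (-8*13 - 98)/(-250 + (-200 + 243)) = (-104 - 98)/(-250 + 43) = -202/(-207) = -202*(-1/207) = 202/207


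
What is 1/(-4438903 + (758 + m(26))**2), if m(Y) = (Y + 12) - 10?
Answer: -1/3821107 ≈ -2.6170e-7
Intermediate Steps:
m(Y) = 2 + Y (m(Y) = (12 + Y) - 10 = 2 + Y)
1/(-4438903 + (758 + m(26))**2) = 1/(-4438903 + (758 + (2 + 26))**2) = 1/(-4438903 + (758 + 28)**2) = 1/(-4438903 + 786**2) = 1/(-4438903 + 617796) = 1/(-3821107) = -1/3821107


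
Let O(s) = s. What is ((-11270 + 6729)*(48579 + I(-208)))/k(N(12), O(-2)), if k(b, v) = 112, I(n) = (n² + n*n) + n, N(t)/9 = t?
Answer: -612576359/112 ≈ -5.4694e+6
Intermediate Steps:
N(t) = 9*t
I(n) = n + 2*n² (I(n) = (n² + n²) + n = 2*n² + n = n + 2*n²)
((-11270 + 6729)*(48579 + I(-208)))/k(N(12), O(-2)) = ((-11270 + 6729)*(48579 - 208*(1 + 2*(-208))))/112 = -4541*(48579 - 208*(1 - 416))*(1/112) = -4541*(48579 - 208*(-415))*(1/112) = -4541*(48579 + 86320)*(1/112) = -4541*134899*(1/112) = -612576359*1/112 = -612576359/112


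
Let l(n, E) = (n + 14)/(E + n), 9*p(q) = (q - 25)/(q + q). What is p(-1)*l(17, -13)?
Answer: 403/36 ≈ 11.194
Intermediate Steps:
p(q) = (-25 + q)/(18*q) (p(q) = ((q - 25)/(q + q))/9 = ((-25 + q)/((2*q)))/9 = ((-25 + q)*(1/(2*q)))/9 = ((-25 + q)/(2*q))/9 = (-25 + q)/(18*q))
l(n, E) = (14 + n)/(E + n)
p(-1)*l(17, -13) = ((1/18)*(-25 - 1)/(-1))*((14 + 17)/(-13 + 17)) = ((1/18)*(-1)*(-26))*(31/4) = 13*((¼)*31)/9 = (13/9)*(31/4) = 403/36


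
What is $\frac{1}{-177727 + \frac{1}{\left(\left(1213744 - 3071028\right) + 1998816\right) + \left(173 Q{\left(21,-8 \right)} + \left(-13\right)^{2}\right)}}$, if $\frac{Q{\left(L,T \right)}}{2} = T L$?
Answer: $- \frac{83573}{14853178570} \approx -5.6266 \cdot 10^{-6}$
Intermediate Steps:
$Q{\left(L,T \right)} = 2 L T$ ($Q{\left(L,T \right)} = 2 T L = 2 L T$)
$\frac{1}{-177727 + \frac{1}{\left(\left(1213744 - 3071028\right) + 1998816\right) + \left(173 Q{\left(21,-8 \right)} + \left(-13\right)^{2}\right)}} = \frac{1}{-177727 + \frac{1}{\left(\left(1213744 - 3071028\right) + 1998816\right) + \left(173 \cdot 2 \cdot 21 \left(-8\right) + \left(-13\right)^{2}\right)}} = \frac{1}{-177727 + \frac{1}{\left(-1857284 + 1998816\right) + \left(173 \left(-336\right) + 169\right)}} = \frac{1}{-177727 + \frac{1}{141532 + \left(-58128 + 169\right)}} = \frac{1}{-177727 + \frac{1}{141532 - 57959}} = \frac{1}{-177727 + \frac{1}{83573}} = \frac{1}{- \frac{14853178570}{83573}} = - \frac{83573}{14853178570}$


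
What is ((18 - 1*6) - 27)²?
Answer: 225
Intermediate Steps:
((18 - 1*6) - 27)² = ((18 - 6) - 27)² = (12 - 27)² = (-15)² = 225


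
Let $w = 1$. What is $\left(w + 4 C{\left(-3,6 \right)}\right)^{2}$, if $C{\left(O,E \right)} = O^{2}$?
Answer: $1369$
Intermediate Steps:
$\left(w + 4 C{\left(-3,6 \right)}\right)^{2} = \left(1 + 4 \left(-3\right)^{2}\right)^{2} = \left(1 + 4 \cdot 9\right)^{2} = \left(1 + 36\right)^{2} = 37^{2} = 1369$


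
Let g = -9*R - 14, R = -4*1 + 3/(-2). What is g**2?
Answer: 5041/4 ≈ 1260.3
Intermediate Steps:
R = -11/2 (R = -4 + 3*(-1/2) = -4 - 3/2 = -11/2 ≈ -5.5000)
g = 71/2 (g = -9*(-11/2) - 14 = 99/2 - 14 = 71/2 ≈ 35.500)
g**2 = (71/2)**2 = 5041/4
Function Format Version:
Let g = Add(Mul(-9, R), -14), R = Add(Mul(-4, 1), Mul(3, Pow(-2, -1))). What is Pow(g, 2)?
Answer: Rational(5041, 4) ≈ 1260.3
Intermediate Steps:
R = Rational(-11, 2) (R = Add(-4, Mul(3, Rational(-1, 2))) = Add(-4, Rational(-3, 2)) = Rational(-11, 2) ≈ -5.5000)
g = Rational(71, 2) (g = Add(Mul(-9, Rational(-11, 2)), -14) = Add(Rational(99, 2), -14) = Rational(71, 2) ≈ 35.500)
Pow(g, 2) = Pow(Rational(71, 2), 2) = Rational(5041, 4)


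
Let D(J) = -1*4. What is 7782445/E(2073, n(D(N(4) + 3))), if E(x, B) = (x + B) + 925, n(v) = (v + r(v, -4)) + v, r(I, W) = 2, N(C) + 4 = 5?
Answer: 707495/272 ≈ 2601.1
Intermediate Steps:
N(C) = 1 (N(C) = -4 + 5 = 1)
D(J) = -4
n(v) = 2 + 2*v (n(v) = (v + 2) + v = (2 + v) + v = 2 + 2*v)
E(x, B) = 925 + B + x (E(x, B) = (B + x) + 925 = 925 + B + x)
7782445/E(2073, n(D(N(4) + 3))) = 7782445/(925 + (2 + 2*(-4)) + 2073) = 7782445/(925 + (2 - 8) + 2073) = 7782445/(925 - 6 + 2073) = 7782445/2992 = 7782445*(1/2992) = 707495/272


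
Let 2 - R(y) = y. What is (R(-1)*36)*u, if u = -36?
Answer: -3888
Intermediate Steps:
R(y) = 2 - y
(R(-1)*36)*u = ((2 - 1*(-1))*36)*(-36) = ((2 + 1)*36)*(-36) = (3*36)*(-36) = 108*(-36) = -3888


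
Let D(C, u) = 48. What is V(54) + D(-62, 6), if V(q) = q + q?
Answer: 156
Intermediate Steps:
V(q) = 2*q
V(54) + D(-62, 6) = 2*54 + 48 = 108 + 48 = 156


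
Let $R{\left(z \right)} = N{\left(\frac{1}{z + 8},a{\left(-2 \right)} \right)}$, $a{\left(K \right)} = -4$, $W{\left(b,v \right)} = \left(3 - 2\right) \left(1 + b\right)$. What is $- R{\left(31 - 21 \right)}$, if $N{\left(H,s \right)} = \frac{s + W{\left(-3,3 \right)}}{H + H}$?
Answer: $54$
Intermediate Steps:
$W{\left(b,v \right)} = 1 + b$ ($W{\left(b,v \right)} = 1 \left(1 + b\right) = 1 + b$)
$N{\left(H,s \right)} = \frac{-2 + s}{2 H}$ ($N{\left(H,s \right)} = \frac{s + \left(1 - 3\right)}{H + H} = \frac{s - 2}{2 H} = \left(-2 + s\right) \frac{1}{2 H} = \frac{-2 + s}{2 H}$)
$R{\left(z \right)} = -24 - 3 z$ ($R{\left(z \right)} = \frac{-2 - 4}{2 \frac{1}{z + 8}} = \frac{1}{2} \frac{1}{\frac{1}{8 + z}} \left(-6\right) = \frac{1}{2} \left(8 + z\right) \left(-6\right) = -24 - 3 z$)
$- R{\left(31 - 21 \right)} = - (-24 - 3 \left(31 - 21\right)) = - (-24 - 30) = \left(-1\right) \left(-54\right) = 54$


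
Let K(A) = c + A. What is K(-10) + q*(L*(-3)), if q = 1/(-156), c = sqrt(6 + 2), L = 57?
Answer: -463/52 + 2*sqrt(2) ≈ -6.0754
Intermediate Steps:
c = 2*sqrt(2) (c = sqrt(8) = 2*sqrt(2) ≈ 2.8284)
K(A) = A + 2*sqrt(2) (K(A) = 2*sqrt(2) + A = A + 2*sqrt(2))
q = -1/156 ≈ -0.0064103
K(-10) + q*(L*(-3)) = (-10 + 2*sqrt(2)) - 19*(-3)/52 = (-10 + 2*sqrt(2)) - 1/156*(-171) = (-10 + 2*sqrt(2)) + 57/52 = -463/52 + 2*sqrt(2)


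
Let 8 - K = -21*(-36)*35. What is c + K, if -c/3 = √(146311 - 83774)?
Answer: -26452 - 3*√62537 ≈ -27202.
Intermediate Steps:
K = -26452 (K = 8 - (-21*(-36))*35 = 8 - 756*35 = 8 - 1*26460 = 8 - 26460 = -26452)
c = -3*√62537 (c = -3*√(146311 - 83774) = -3*√62537 ≈ -750.22)
c + K = -3*√62537 - 26452 = -26452 - 3*√62537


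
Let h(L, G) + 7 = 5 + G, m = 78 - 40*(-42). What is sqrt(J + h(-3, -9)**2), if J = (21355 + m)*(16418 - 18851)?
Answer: 4*I*sqrt(3514613) ≈ 7498.9*I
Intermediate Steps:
m = 1758 (m = 78 + 1680 = 1758)
h(L, G) = -2 + G (h(L, G) = -7 + (5 + G) = -2 + G)
J = -56233929 (J = (21355 + 1758)*(16418 - 18851) = 23113*(-2433) = -56233929)
sqrt(J + h(-3, -9)**2) = sqrt(-56233929 + (-2 - 9)**2) = sqrt(-56233929 + (-11)**2) = sqrt(-56233929 + 121) = sqrt(-56233808) = 4*I*sqrt(3514613)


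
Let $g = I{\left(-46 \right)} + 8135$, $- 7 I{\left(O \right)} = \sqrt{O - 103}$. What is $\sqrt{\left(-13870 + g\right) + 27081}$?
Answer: $\frac{\sqrt{1045954 - 7 i \sqrt{149}}}{7} \approx 146.1 - 0.0059677 i$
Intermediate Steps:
$I{\left(O \right)} = - \frac{\sqrt{-103 + O}}{7}$ ($I{\left(O \right)} = - \frac{\sqrt{O - 103}}{7} = - \frac{\sqrt{-103 + O}}{7}$)
$g = 8135 - \frac{i \sqrt{149}}{7}$ ($g = - \frac{\sqrt{-103 - 46}}{7} + 8135 = - \frac{\sqrt{-149}}{7} + 8135 = - \frac{i \sqrt{149}}{7} + 8135 = 8135 - \frac{i \sqrt{149}}{7} \approx 8135.0 - 1.7438 i$)
$\sqrt{\left(-13870 + g\right) + 27081} = \sqrt{\left(-13870 + \left(8135 - \frac{i \sqrt{149}}{7}\right)\right) + 27081} = \sqrt{\left(-5735 - \frac{i \sqrt{149}}{7}\right) + 27081} = \sqrt{21346 - \frac{i \sqrt{149}}{7}}$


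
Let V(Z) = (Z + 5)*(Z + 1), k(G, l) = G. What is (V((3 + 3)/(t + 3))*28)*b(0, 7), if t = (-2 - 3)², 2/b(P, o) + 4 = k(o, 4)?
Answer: 2482/21 ≈ 118.19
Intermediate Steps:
b(P, o) = 2/(-4 + o)
t = 25 (t = (-5)² = 25)
V(Z) = (1 + Z)*(5 + Z) (V(Z) = (5 + Z)*(1 + Z) = (1 + Z)*(5 + Z))
(V((3 + 3)/(t + 3))*28)*b(0, 7) = ((5 + ((3 + 3)/(25 + 3))² + 6*((3 + 3)/(25 + 3)))*28)*(2/(-4 + 7)) = ((5 + (6/28)² + 6*(6/28))*28)*(2/3) = ((5 + (6*(1/28))² + 6*(6*(1/28)))*28)*(2*(⅓)) = ((5 + (3/14)² + 6*(3/14))*28)*(⅔) = ((5 + 9/196 + 9/7)*28)*(⅔) = ((1241/196)*28)*(⅔) = (1241/7)*(⅔) = 2482/21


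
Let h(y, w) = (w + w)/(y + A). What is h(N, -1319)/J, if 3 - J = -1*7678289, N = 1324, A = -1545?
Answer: 1319/848451266 ≈ 1.5546e-6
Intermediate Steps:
h(y, w) = 2*w/(-1545 + y) (h(y, w) = (w + w)/(y - 1545) = (2*w)/(-1545 + y) = 2*w/(-1545 + y))
J = 7678292 (J = 3 - (-1)*7678289 = 3 - 1*(-7678289) = 3 + 7678289 = 7678292)
h(N, -1319)/J = (2*(-1319)/(-1545 + 1324))/7678292 = (2*(-1319)/(-221))*(1/7678292) = (2*(-1319)*(-1/221))*(1/7678292) = (2638/221)*(1/7678292) = 1319/848451266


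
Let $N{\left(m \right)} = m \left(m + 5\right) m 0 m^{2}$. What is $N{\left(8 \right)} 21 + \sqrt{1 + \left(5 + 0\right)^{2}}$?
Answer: $\sqrt{26} \approx 5.099$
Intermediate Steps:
$N{\left(m \right)} = 0$ ($N{\left(m \right)} = m \left(5 + m\right) m 0 m^{2} = m^{2} \left(5 + m\right) 0 m^{2} = 0 m^{2} = 0$)
$N{\left(8 \right)} 21 + \sqrt{1 + \left(5 + 0\right)^{2}} = 0 \cdot 21 + \sqrt{1 + \left(5 + 0\right)^{2}} = 0 + \sqrt{1 + 5^{2}} = 0 + \sqrt{1 + 25} = 0 + \sqrt{26} = \sqrt{26}$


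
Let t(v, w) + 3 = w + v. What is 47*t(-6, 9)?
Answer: 0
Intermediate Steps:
t(v, w) = -3 + v + w (t(v, w) = -3 + (w + v) = -3 + (v + w) = -3 + v + w)
47*t(-6, 9) = 47*(-3 - 6 + 9) = 47*0 = 0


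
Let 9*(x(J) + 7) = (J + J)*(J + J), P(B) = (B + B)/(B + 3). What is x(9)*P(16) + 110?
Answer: 3018/19 ≈ 158.84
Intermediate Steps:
P(B) = 2*B/(3 + B) (P(B) = (2*B)/(3 + B) = 2*B/(3 + B))
x(J) = -7 + 4*J²/9 (x(J) = -7 + ((J + J)*(J + J))/9 = -7 + ((2*J)*(2*J))/9 = -7 + (4*J²)/9 = -7 + 4*J²/9)
x(9)*P(16) + 110 = (-7 + (4/9)*9²)*(2*16/(3 + 16)) + 110 = (-7 + (4/9)*81)*(2*16/19) + 110 = (-7 + 36)*(2*16*(1/19)) + 110 = 29*(32/19) + 110 = 928/19 + 110 = 3018/19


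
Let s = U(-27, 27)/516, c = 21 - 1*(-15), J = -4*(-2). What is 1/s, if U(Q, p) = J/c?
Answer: 2322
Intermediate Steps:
J = 8
c = 36 (c = 21 + 15 = 36)
U(Q, p) = 2/9 (U(Q, p) = 8/36 = 8*(1/36) = 2/9)
s = 1/2322 (s = (2/9)/516 = (2/9)*(1/516) = 1/2322 ≈ 0.00043066)
1/s = 1/(1/2322) = 2322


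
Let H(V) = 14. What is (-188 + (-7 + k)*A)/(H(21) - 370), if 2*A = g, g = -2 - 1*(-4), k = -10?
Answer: 205/356 ≈ 0.57584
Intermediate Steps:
g = 2 (g = -2 + 4 = 2)
A = 1 (A = (½)*2 = 1)
(-188 + (-7 + k)*A)/(H(21) - 370) = (-188 + (-7 - 10)*1)/(14 - 370) = (-188 - 17*1)/(-356) = (-188 - 17)*(-1/356) = -205*(-1/356) = 205/356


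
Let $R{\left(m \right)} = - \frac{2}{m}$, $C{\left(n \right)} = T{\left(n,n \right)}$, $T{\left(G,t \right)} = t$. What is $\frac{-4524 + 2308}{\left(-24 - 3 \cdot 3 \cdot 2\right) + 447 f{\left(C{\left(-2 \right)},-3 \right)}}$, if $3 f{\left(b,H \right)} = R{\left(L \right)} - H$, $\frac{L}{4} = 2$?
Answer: $- \frac{8864}{1471} \approx -6.0258$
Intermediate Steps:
$L = 8$ ($L = 4 \cdot 2 = 8$)
$C{\left(n \right)} = n$
$f{\left(b,H \right)} = - \frac{1}{12} - \frac{H}{3}$ ($f{\left(b,H \right)} = \frac{- \frac{2}{8} - H}{3} = \frac{\left(-2\right) \frac{1}{8} - H}{3} = \frac{- \frac{1}{4} - H}{3} = - \frac{1}{12} - \frac{H}{3}$)
$\frac{-4524 + 2308}{\left(-24 - 3 \cdot 3 \cdot 2\right) + 447 f{\left(C{\left(-2 \right)},-3 \right)}} = \frac{-4524 + 2308}{\left(-24 - 3 \cdot 3 \cdot 2\right) + 447 \left(- \frac{1}{12} - -1\right)} = - \frac{2216}{\left(-24 - 18\right) + 447 \left(- \frac{1}{12} + 1\right)} = - \frac{2216}{\left(-24 - 18\right) + 447 \cdot \frac{11}{12}} = - \frac{2216}{-42 + \frac{1639}{4}} = - \frac{2216}{\frac{1471}{4}} = \left(-2216\right) \frac{4}{1471} = - \frac{8864}{1471}$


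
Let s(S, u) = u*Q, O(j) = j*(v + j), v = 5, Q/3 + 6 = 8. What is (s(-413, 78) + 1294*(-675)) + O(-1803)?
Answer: 2368812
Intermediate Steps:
Q = 6 (Q = -18 + 3*8 = -18 + 24 = 6)
O(j) = j*(5 + j)
s(S, u) = 6*u (s(S, u) = u*6 = 6*u)
(s(-413, 78) + 1294*(-675)) + O(-1803) = (6*78 + 1294*(-675)) - 1803*(5 - 1803) = (468 - 873450) - 1803*(-1798) = -872982 + 3241794 = 2368812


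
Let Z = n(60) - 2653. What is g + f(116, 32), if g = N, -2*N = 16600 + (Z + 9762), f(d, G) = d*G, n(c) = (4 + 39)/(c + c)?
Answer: -1954243/240 ≈ -8142.7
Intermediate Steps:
n(c) = 43/(2*c) (n(c) = 43/((2*c)) = 43*(1/(2*c)) = 43/(2*c))
Z = -318317/120 (Z = (43/2)/60 - 2653 = (43/2)*(1/60) - 2653 = 43/120 - 2653 = -318317/120 ≈ -2652.6)
f(d, G) = G*d
N = -2845123/240 (N = -(16600 + (-318317/120 + 9762))/2 = -(16600 + 853123/120)/2 = -½*2845123/120 = -2845123/240 ≈ -11855.)
g = -2845123/240 ≈ -11855.
g + f(116, 32) = -2845123/240 + 32*116 = -2845123/240 + 3712 = -1954243/240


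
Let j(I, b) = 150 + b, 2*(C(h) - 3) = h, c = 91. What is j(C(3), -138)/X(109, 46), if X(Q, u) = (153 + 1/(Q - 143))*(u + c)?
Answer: 408/712537 ≈ 0.00057260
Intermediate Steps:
C(h) = 3 + h/2
X(Q, u) = (91 + u)*(153 + 1/(-143 + Q)) (X(Q, u) = (153 + 1/(Q - 143))*(u + 91) = (153 + 1/(-143 + Q))*(91 + u) = (91 + u)*(153 + 1/(-143 + Q)))
j(C(3), -138)/X(109, 46) = (150 - 138)/(((-1990898 - 21878*46 + 13923*109 + 153*109*46)/(-143 + 109))) = 12/(((-1990898 - 1006388 + 1517607 + 767142)/(-34))) = 12/((-1/34*(-712537))) = 12/(712537/34) = 12*(34/712537) = 408/712537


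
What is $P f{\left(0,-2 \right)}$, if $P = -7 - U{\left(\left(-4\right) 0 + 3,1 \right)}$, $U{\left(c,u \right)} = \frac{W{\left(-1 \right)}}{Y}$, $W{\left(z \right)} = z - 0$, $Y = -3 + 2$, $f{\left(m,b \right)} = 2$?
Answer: $-16$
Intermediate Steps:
$Y = -1$
$W{\left(z \right)} = z$ ($W{\left(z \right)} = z + 0 = z$)
$U{\left(c,u \right)} = 1$ ($U{\left(c,u \right)} = - \frac{1}{-1} = \left(-1\right) \left(-1\right) = 1$)
$P = -8$ ($P = -7 - 1 = -8$)
$P f{\left(0,-2 \right)} = \left(-8\right) 2 = -16$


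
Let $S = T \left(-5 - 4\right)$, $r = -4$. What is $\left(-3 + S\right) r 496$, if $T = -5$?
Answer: $-83328$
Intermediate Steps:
$S = 45$ ($S = - 5 \left(-5 - 4\right) = \left(-5\right) \left(-9\right) = 45$)
$\left(-3 + S\right) r 496 = \left(-3 + 45\right) \left(-4\right) 496 = 42 \left(-4\right) 496 = \left(-168\right) 496 = -83328$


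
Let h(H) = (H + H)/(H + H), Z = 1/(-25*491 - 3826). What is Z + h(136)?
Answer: 16100/16101 ≈ 0.99994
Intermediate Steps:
Z = -1/16101 (Z = 1/(-12275 - 3826) = 1/(-16101) = -1/16101 ≈ -6.2108e-5)
h(H) = 1 (h(H) = (2*H)/((2*H)) = (2*H)*(1/(2*H)) = 1)
Z + h(136) = -1/16101 + 1 = 16100/16101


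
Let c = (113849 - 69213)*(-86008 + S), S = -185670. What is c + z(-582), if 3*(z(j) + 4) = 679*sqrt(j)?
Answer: -12126619212 + 679*I*sqrt(582)/3 ≈ -1.2127e+10 + 5460.2*I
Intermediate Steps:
z(j) = -4 + 679*sqrt(j)/3 (z(j) = -4 + (679*sqrt(j))/3 = -4 + 679*sqrt(j)/3)
c = -12126619208 (c = (113849 - 69213)*(-86008 - 185670) = 44636*(-271678) = -12126619208)
c + z(-582) = -12126619208 + (-4 + 679*sqrt(-582)/3) = -12126619208 + (-4 + 679*(I*sqrt(582))/3) = -12126619208 + (-4 + 679*I*sqrt(582)/3) = -12126619212 + 679*I*sqrt(582)/3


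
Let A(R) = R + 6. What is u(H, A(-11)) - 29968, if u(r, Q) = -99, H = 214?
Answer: -30067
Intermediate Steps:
A(R) = 6 + R
u(H, A(-11)) - 29968 = -99 - 29968 = -30067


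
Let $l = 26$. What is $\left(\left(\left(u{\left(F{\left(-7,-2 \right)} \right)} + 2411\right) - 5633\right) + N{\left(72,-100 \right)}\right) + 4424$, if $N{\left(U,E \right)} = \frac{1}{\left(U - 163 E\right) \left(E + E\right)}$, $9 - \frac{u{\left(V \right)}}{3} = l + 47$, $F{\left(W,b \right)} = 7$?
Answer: $\frac{3307143999}{3274400} \approx 1010.0$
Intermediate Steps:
$u{\left(V \right)} = -192$ ($u{\left(V \right)} = 27 - 3 \left(26 + 47\right) = 27 - 219 = -192$)
$N{\left(U,E \right)} = \frac{1}{2 E \left(U - 163 E\right)}$ ($N{\left(U,E \right)} = \frac{1}{\left(U - 163 E\right) 2 E} = \frac{1}{2 E \left(U - 163 E\right)}$)
$\left(\left(\left(u{\left(F{\left(-7,-2 \right)} \right)} + 2411\right) - 5633\right) + N{\left(72,-100 \right)}\right) + 4424 = \left(\left(\left(-192 + 2411\right) - 5633\right) - \frac{1}{2 \left(-100\right) \left(\left(-1\right) 72 + 163 \left(-100\right)\right)}\right) + 4424 = \left(\left(2219 - 5633\right) - - \frac{1}{200 \left(-72 - 16300\right)}\right) + 4424 = \left(-3414 - - \frac{1}{200 \left(-16372\right)}\right) + 4424 = \left(-3414 - \left(- \frac{1}{200}\right) \left(- \frac{1}{16372}\right)\right) + 4424 = \left(-3414 - \frac{1}{3274400}\right) + 4424 = - \frac{11178801601}{3274400} + 4424 = \frac{3307143999}{3274400}$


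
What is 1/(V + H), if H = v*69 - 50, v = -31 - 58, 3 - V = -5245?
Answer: -1/943 ≈ -0.0010604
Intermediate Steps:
V = 5248 (V = 3 - 1*(-5245) = 3 + 5245 = 5248)
v = -89
H = -6191 (H = -89*69 - 50 = -6141 - 50 = -6191)
1/(V + H) = 1/(5248 - 6191) = 1/(-943) = -1/943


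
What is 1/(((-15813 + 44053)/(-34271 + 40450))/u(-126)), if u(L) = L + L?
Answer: -389277/7060 ≈ -55.138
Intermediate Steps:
u(L) = 2*L
1/(((-15813 + 44053)/(-34271 + 40450))/u(-126)) = 1/(((-15813 + 44053)/(-34271 + 40450))/((2*(-126)))) = 1/((28240/6179)/(-252)) = 1/((28240*(1/6179))*(-1/252)) = 1/((28240/6179)*(-1/252)) = 1/(-7060/389277) = -389277/7060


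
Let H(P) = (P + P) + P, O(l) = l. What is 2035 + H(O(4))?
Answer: 2047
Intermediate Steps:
H(P) = 3*P (H(P) = 2*P + P = 3*P)
2035 + H(O(4)) = 2035 + 3*4 = 2035 + 12 = 2047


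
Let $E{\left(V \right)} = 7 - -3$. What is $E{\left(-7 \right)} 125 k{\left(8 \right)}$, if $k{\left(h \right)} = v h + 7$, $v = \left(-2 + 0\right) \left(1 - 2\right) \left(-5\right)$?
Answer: $-91250$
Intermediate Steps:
$E{\left(V \right)} = 10$ ($E{\left(V \right)} = 7 + 3 = 10$)
$v = -10$ ($v = - 2 \left(\left(-1\right) \left(-5\right)\right) = \left(-2\right) 5 = -10$)
$k{\left(h \right)} = 7 - 10 h$ ($k{\left(h \right)} = - 10 h + 7 = 7 - 10 h$)
$E{\left(-7 \right)} 125 k{\left(8 \right)} = 10 \cdot 125 \left(7 - 80\right) = 1250 \left(7 - 80\right) = 1250 \left(-73\right) = -91250$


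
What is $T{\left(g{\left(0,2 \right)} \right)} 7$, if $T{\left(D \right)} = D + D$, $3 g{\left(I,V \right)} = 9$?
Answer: $42$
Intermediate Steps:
$g{\left(I,V \right)} = 3$ ($g{\left(I,V \right)} = \frac{1}{3} \cdot 9 = 3$)
$T{\left(D \right)} = 2 D$
$T{\left(g{\left(0,2 \right)} \right)} 7 = 2 \cdot 3 \cdot 7 = 6 \cdot 7 = 42$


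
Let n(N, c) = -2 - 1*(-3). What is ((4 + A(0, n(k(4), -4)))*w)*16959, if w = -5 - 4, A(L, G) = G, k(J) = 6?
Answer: -763155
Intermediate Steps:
n(N, c) = 1 (n(N, c) = -2 + 3 = 1)
w = -9
((4 + A(0, n(k(4), -4)))*w)*16959 = ((4 + 1)*(-9))*16959 = (5*(-9))*16959 = -45*16959 = -763155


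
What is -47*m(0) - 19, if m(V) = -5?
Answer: 216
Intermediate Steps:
-47*m(0) - 19 = -47*(-5) - 19 = 235 - 19 = 216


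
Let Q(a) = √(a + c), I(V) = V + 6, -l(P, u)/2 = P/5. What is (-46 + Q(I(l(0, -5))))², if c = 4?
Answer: (46 - √10)² ≈ 1835.1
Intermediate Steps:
l(P, u) = -2*P/5
I(V) = 6 + V
Q(a) = √(4 + a) (Q(a) = √(a + 4) = √(4 + a))
(-46 + Q(I(l(0, -5))))² = (-46 + √(4 + (6 - ⅖*0)))² = (-46 + √(4 + (6 + 0)))² = (-46 + √(4 + 6))² = (-46 + √10)²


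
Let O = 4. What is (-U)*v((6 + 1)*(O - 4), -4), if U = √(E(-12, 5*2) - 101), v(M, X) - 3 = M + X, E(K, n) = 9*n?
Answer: I*√11 ≈ 3.3166*I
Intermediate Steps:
v(M, X) = 3 + M + X (v(M, X) = 3 + (M + X) = 3 + M + X)
U = I*√11 (U = √(9*(5*2) - 101) = √(9*10 - 101) = √(90 - 101) = √(-11) = I*√11 ≈ 3.3166*I)
(-U)*v((6 + 1)*(O - 4), -4) = (-I*√11)*(3 + (6 + 1)*(4 - 4) - 4) = (-I*√11)*(3 + 7*0 - 4) = (-I*√11)*(3 + 0 - 4) = -I*√11*(-1) = I*√11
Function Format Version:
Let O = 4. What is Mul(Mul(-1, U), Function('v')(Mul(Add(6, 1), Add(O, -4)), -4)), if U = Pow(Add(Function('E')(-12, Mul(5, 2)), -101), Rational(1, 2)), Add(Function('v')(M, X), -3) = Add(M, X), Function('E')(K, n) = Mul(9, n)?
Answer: Mul(I, Pow(11, Rational(1, 2))) ≈ Mul(3.3166, I)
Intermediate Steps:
Function('v')(M, X) = Add(3, M, X) (Function('v')(M, X) = Add(3, Add(M, X)) = Add(3, M, X))
U = Mul(I, Pow(11, Rational(1, 2))) (U = Pow(Add(Mul(9, Mul(5, 2)), -101), Rational(1, 2)) = Pow(Add(Mul(9, 10), -101), Rational(1, 2)) = Pow(Add(90, -101), Rational(1, 2)) = Pow(-11, Rational(1, 2)) = Mul(I, Pow(11, Rational(1, 2))) ≈ Mul(3.3166, I))
Mul(Mul(-1, U), Function('v')(Mul(Add(6, 1), Add(O, -4)), -4)) = Mul(Mul(-1, Mul(I, Pow(11, Rational(1, 2)))), Add(3, Mul(Add(6, 1), Add(4, -4)), -4)) = Mul(Mul(-1, I, Pow(11, Rational(1, 2))), Add(3, Mul(7, 0), -4)) = Mul(Mul(-1, I, Pow(11, Rational(1, 2))), Add(3, 0, -4)) = Mul(Mul(-1, I, Pow(11, Rational(1, 2))), -1) = Mul(I, Pow(11, Rational(1, 2)))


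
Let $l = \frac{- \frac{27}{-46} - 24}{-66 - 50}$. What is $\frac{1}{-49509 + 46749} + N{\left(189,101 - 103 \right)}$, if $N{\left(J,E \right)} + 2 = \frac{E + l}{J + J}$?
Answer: $- \frac{20221709}{10085040} \approx -2.0051$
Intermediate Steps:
$l = \frac{1077}{5336}$ ($l = \frac{\left(-27\right) \left(- \frac{1}{46}\right) - 24}{-116} = \left(\frac{27}{46} - 24\right) \left(- \frac{1}{116}\right) = \left(- \frac{1077}{46}\right) \left(- \frac{1}{116}\right) = \frac{1077}{5336} \approx 0.20184$)
$N{\left(J,E \right)} = -2 + \frac{\frac{1077}{5336} + E}{2 J}$ ($N{\left(J,E \right)} = -2 + \frac{E + \frac{1077}{5336}}{J + J} = -2 + \frac{\frac{1077}{5336} + E}{2 J}$)
$\frac{1}{-49509 + 46749} + N{\left(189,101 - 103 \right)} = \frac{1}{-49509 + 46749} + \frac{1077 - 4034016 + 5336 \left(101 - 103\right)}{10672 \cdot 189} = \frac{1}{-2760} + \frac{1}{10672} \cdot \frac{1}{189} \left(1077 - 4034016 + 5336 \left(-2\right)\right) = - \frac{1}{2760} + \frac{1}{10672} \cdot \frac{1}{189} \left(1077 - 4034016 - 10672\right) = - \frac{1}{2760} + \frac{1}{10672} \cdot \frac{1}{189} \left(-4043611\right) = - \frac{1}{2760} - \frac{4043611}{2017008} = - \frac{20221709}{10085040}$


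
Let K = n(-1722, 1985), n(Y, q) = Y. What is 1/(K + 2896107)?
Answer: 1/2894385 ≈ 3.4550e-7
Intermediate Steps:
K = -1722
1/(K + 2896107) = 1/(-1722 + 2896107) = 1/2894385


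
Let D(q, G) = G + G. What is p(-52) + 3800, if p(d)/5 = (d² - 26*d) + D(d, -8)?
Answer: 24000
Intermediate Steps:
D(q, G) = 2*G
p(d) = -80 - 130*d + 5*d² (p(d) = 5*((d² - 26*d) + 2*(-8)) = 5*((d² - 26*d) - 16) = 5*(-16 + d² - 26*d) = -80 - 130*d + 5*d²)
p(-52) + 3800 = (-80 - 130*(-52) + 5*(-52)²) + 3800 = (-80 + 6760 + 5*2704) + 3800 = (-80 + 6760 + 13520) + 3800 = 20200 + 3800 = 24000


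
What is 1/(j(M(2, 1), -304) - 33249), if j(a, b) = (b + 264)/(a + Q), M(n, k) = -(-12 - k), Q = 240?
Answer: -253/8412037 ≈ -3.0076e-5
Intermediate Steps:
M(n, k) = 12 + k
j(a, b) = (264 + b)/(240 + a) (j(a, b) = (b + 264)/(a + 240) = (264 + b)/(240 + a))
1/(j(M(2, 1), -304) - 33249) = 1/((264 - 304)/(240 + (12 + 1)) - 33249) = 1/(-40/(240 + 13) - 33249) = 1/(-40/253 - 33249) = 1/(-8412037/253) = -253/8412037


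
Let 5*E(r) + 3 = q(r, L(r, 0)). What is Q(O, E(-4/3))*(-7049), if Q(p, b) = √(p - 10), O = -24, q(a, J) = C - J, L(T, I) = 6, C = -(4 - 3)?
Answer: -7049*I*√34 ≈ -41102.0*I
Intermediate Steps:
C = -1 (C = -1*1 = -1)
q(a, J) = -1 - J
E(r) = -2 (E(r) = -⅗ + (-1 - 1*6)/5 = -⅗ + (-1 - 6)/5 = -⅗ + (⅕)*(-7) = -⅗ - 7/5 = -2)
Q(p, b) = √(-10 + p)
Q(O, E(-4/3))*(-7049) = √(-10 - 24)*(-7049) = √(-34)*(-7049) = (I*√34)*(-7049) = -7049*I*√34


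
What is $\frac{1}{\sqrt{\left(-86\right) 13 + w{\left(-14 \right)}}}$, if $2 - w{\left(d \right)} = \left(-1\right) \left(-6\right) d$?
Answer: $- \frac{i \sqrt{258}}{516} \approx - 0.031129 i$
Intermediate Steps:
$w{\left(d \right)} = 2 - 6 d$ ($w{\left(d \right)} = 2 - \left(-1\right) \left(-6\right) d = 2 - 6 d$)
$\frac{1}{\sqrt{\left(-86\right) 13 + w{\left(-14 \right)}}} = \frac{1}{\sqrt{\left(-86\right) 13 + \left(2 - -84\right)}} = \frac{1}{\sqrt{-1118 + \left(2 + 84\right)}} = \frac{1}{\sqrt{-1118 + 86}} = \frac{1}{\sqrt{-1032}} = \frac{1}{2 i \sqrt{258}} = - \frac{i \sqrt{258}}{516}$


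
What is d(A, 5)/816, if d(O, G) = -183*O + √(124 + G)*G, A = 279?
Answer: -17019/272 + 5*√129/816 ≈ -62.500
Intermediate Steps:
d(O, G) = -183*O + G*√(124 + G)
d(A, 5)/816 = (-183*279 + 5*√(124 + 5))/816 = (-51057 + 5*√129)*(1/816) = -17019/272 + 5*√129/816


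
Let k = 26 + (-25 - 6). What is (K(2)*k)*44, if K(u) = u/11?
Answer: -40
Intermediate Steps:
k = -5 (k = 26 - 31 = -5)
K(u) = u/11 (K(u) = u*(1/11) = u/11)
(K(2)*k)*44 = (((1/11)*2)*(-5))*44 = ((2/11)*(-5))*44 = -10/11*44 = -40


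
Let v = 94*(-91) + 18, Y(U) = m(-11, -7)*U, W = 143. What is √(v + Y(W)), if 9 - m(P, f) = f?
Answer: 2*I*√1562 ≈ 79.044*I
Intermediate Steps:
m(P, f) = 9 - f
Y(U) = 16*U (Y(U) = (9 - 1*(-7))*U = (9 + 7)*U = 16*U)
v = -8536 (v = -8554 + 18 = -8536)
√(v + Y(W)) = √(-8536 + 16*143) = √(-8536 + 2288) = √(-6248) = 2*I*√1562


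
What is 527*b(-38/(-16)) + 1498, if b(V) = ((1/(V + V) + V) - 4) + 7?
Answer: 675119/152 ≈ 4441.6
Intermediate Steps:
b(V) = 3 + V + 1/(2*V) (b(V) = ((1/(2*V) + V) - 4) + 7 = ((V + 1/(2*V)) - 4) + 7 = (-4 + V + 1/(2*V)) + 7 = 3 + V + 1/(2*V))
527*b(-38/(-16)) + 1498 = 527*(3 - 38/(-16) + 1/(2*((-38/(-16))))) + 1498 = 527*(3 - 38*(-1/16) + 1/(2*((-38*(-1/16))))) + 1498 = 527*(3 + 19/8 + 1/(2*(19/8))) + 1498 = 527*(3 + 19/8 + (½)*(8/19)) + 1498 = 527*(3 + 19/8 + 4/19) + 1498 = 527*(849/152) + 1498 = 447423/152 + 1498 = 675119/152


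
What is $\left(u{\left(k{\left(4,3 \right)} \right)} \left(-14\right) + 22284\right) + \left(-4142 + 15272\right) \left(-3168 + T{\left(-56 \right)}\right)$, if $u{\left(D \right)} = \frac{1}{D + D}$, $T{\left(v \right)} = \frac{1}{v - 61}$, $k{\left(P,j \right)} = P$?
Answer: $- \frac{5497073849}{156} \approx -3.5238 \cdot 10^{7}$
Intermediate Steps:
$T{\left(v \right)} = \frac{1}{-61 + v}$
$u{\left(D \right)} = \frac{1}{2 D}$
$\left(u{\left(k{\left(4,3 \right)} \right)} \left(-14\right) + 22284\right) + \left(-4142 + 15272\right) \left(-3168 + T{\left(-56 \right)}\right) = \left(\frac{1}{2 \cdot 4} \left(-14\right) + 22284\right) + \left(-4142 + 15272\right) \left(-3168 + \frac{1}{-61 - 56}\right) = \left(\frac{1}{2} \cdot \frac{1}{4} \left(-14\right) + 22284\right) + 11130 \left(-3168 + \frac{1}{-117}\right) = \left(\frac{1}{8} \left(-14\right) + 22284\right) + 11130 \left(-3168 - \frac{1}{117}\right) = \left(- \frac{7}{4} + 22284\right) + 11130 \left(- \frac{370657}{117}\right) = \frac{89129}{4} - \frac{1375137470}{39} = - \frac{5497073849}{156}$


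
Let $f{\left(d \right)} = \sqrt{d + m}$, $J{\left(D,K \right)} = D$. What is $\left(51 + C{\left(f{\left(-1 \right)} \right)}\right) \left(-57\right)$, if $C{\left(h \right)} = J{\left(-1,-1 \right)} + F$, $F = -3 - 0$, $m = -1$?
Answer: $-2679$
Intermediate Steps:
$f{\left(d \right)} = \sqrt{-1 + d}$ ($f{\left(d \right)} = \sqrt{d - 1} = \sqrt{-1 + d}$)
$F = -3$ ($F = -3 + 0 = -3$)
$C{\left(h \right)} = -4$ ($C{\left(h \right)} = -1 - 3 = -4$)
$\left(51 + C{\left(f{\left(-1 \right)} \right)}\right) \left(-57\right) = \left(51 - 4\right) \left(-57\right) = 47 \left(-57\right) = -2679$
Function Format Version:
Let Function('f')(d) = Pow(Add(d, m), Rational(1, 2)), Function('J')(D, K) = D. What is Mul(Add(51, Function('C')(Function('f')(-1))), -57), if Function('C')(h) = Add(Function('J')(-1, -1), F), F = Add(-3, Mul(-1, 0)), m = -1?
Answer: -2679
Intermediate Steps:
Function('f')(d) = Pow(Add(-1, d), Rational(1, 2)) (Function('f')(d) = Pow(Add(d, -1), Rational(1, 2)) = Pow(Add(-1, d), Rational(1, 2)))
F = -3 (F = Add(-3, 0) = -3)
Function('C')(h) = -4 (Function('C')(h) = Add(-1, -3) = -4)
Mul(Add(51, Function('C')(Function('f')(-1))), -57) = Mul(Add(51, -4), -57) = Mul(47, -57) = -2679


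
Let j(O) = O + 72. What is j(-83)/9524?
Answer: -11/9524 ≈ -0.0011550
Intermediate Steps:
j(O) = 72 + O
j(-83)/9524 = (72 - 83)/9524 = -11*1/9524 = -11/9524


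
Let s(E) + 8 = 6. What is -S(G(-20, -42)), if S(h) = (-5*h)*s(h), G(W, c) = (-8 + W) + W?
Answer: 480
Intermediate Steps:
s(E) = -2 (s(E) = -8 + 6 = -2)
G(W, c) = -8 + 2*W
S(h) = 10*h (S(h) = -5*h*(-2) = 10*h)
-S(G(-20, -42)) = -10*(-8 + 2*(-20)) = -10*(-8 - 40) = -10*(-48) = -1*(-480) = 480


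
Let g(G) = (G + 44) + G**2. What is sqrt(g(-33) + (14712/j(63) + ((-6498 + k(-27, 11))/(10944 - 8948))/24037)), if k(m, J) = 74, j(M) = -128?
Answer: sqrt(1226333005532089)/1115764 ≈ 31.386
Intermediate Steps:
g(G) = 44 + G + G**2 (g(G) = (44 + G) + G**2 = 44 + G + G**2)
sqrt(g(-33) + (14712/j(63) + ((-6498 + k(-27, 11))/(10944 - 8948))/24037)) = sqrt((44 - 33 + (-33)**2) + (14712/(-128) + ((-6498 + 74)/(10944 - 8948))/24037)) = sqrt((44 - 33 + 1089) + (14712*(-1/128) - 6424/1996*(1/24037))) = sqrt(1100 + (-1839/16 - 6424*1/1996*(1/24037))) = sqrt(1100 + (-1839/16 - 1606/499*1/24037)) = sqrt(1100 + (-1839/16 - 1606/11994463)) = sqrt(1100 - 22057843153/191911408) = sqrt(189044705647/191911408) = sqrt(1226333005532089)/1115764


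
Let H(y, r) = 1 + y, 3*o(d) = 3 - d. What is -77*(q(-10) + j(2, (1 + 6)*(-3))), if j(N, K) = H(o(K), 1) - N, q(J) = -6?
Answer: -77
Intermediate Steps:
o(d) = 1 - d/3 (o(d) = (3 - d)/3 = 1 - d/3)
j(N, K) = 2 - N - K/3 (j(N, K) = (1 + (1 - K/3)) - N = (2 - K/3) - N = 2 - N - K/3)
-77*(q(-10) + j(2, (1 + 6)*(-3))) = -77*(-6 + (2 - 1*2 - (1 + 6)*(-3)/3)) = -77*(-6 + (2 - 2 - 7*(-3)/3)) = -77*(-6 + (2 - 2 - ⅓*(-21))) = -77*(-6 + (2 - 2 + 7)) = -77*(-6 + 7) = -77*1 = -77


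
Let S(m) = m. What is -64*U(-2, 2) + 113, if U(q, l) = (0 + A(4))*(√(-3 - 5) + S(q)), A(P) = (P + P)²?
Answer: 8305 - 8192*I*√2 ≈ 8305.0 - 11585.0*I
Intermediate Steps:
A(P) = 4*P² (A(P) = (2*P)² = 4*P²)
U(q, l) = 64*q + 128*I*√2 (U(q, l) = (0 + 4*4²)*(√(-3 - 5) + q) = (0 + 4*16)*(√(-8) + q) = (0 + 64)*(2*I*√2 + q) = 64*(q + 2*I*√2) = 64*q + 128*I*√2)
-64*U(-2, 2) + 113 = -64*(64*(-2) + 128*I*√2) + 113 = -64*(-128 + 128*I*√2) + 113 = (8192 - 8192*I*√2) + 113 = 8305 - 8192*I*√2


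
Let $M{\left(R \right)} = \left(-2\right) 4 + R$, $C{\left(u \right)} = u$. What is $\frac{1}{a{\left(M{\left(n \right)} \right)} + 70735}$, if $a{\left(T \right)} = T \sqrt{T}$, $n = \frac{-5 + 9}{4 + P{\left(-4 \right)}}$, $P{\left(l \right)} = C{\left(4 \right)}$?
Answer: $\frac{113176}{8005505035} + \frac{6 i \sqrt{30}}{8005505035} \approx 1.4137 \cdot 10^{-5} + 4.1051 \cdot 10^{-9} i$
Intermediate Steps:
$P{\left(l \right)} = 4$
$n = \frac{1}{2}$ ($n = \frac{-5 + 9}{4 + 4} = \frac{4}{8} = 4 \cdot \frac{1}{8} = \frac{1}{2} \approx 0.5$)
$M{\left(R \right)} = -8 + R$
$a{\left(T \right)} = T^{\frac{3}{2}}$
$\frac{1}{a{\left(M{\left(n \right)} \right)} + 70735} = \frac{1}{\left(-8 + \frac{1}{2}\right)^{\frac{3}{2}} + 70735} = \frac{1}{\left(- \frac{15}{2}\right)^{\frac{3}{2}} + 70735} = \frac{1}{- \frac{15 i \sqrt{30}}{4} + 70735} = \frac{1}{70735 - \frac{15 i \sqrt{30}}{4}}$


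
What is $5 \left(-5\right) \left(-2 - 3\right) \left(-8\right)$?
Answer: $-1000$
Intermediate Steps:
$5 \left(-5\right) \left(-2 - 3\right) \left(-8\right) = - 25 \left(-2 - 3\right) \left(-8\right) = \left(-25\right) \left(-5\right) \left(-8\right) = 125 \left(-8\right) = -1000$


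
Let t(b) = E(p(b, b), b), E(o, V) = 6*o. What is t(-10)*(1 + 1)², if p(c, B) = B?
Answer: -240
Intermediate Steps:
t(b) = 6*b
t(-10)*(1 + 1)² = (6*(-10))*(1 + 1)² = -60*2² = -60*4 = -240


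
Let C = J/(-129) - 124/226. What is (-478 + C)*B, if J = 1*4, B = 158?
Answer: -1102248448/14577 ≈ -75616.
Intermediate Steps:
J = 4
C = -8450/14577 (C = 4/(-129) - 124/226 = 4*(-1/129) - 124*1/226 = -4/129 - 62/113 = -8450/14577 ≈ -0.57968)
(-478 + C)*B = (-478 - 8450/14577)*158 = -6976256/14577*158 = -1102248448/14577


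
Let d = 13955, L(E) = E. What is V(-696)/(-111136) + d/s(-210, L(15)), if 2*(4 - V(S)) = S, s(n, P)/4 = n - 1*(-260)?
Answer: 9692703/138920 ≈ 69.772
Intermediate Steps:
s(n, P) = 1040 + 4*n (s(n, P) = 4*(n - 1*(-260)) = 4*(n + 260) = 4*(260 + n) = 1040 + 4*n)
V(S) = 4 - S/2
V(-696)/(-111136) + d/s(-210, L(15)) = (4 - ½*(-696))/(-111136) + 13955/(1040 + 4*(-210)) = (4 + 348)*(-1/111136) + 13955/(1040 - 840) = 352*(-1/111136) + 13955/200 = -11/3473 + 13955*(1/200) = -11/3473 + 2791/40 = 9692703/138920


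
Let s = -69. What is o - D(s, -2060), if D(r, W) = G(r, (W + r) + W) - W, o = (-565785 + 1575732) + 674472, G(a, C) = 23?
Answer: 1682336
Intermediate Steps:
o = 1684419 (o = 1009947 + 674472 = 1684419)
D(r, W) = 23 - W
o - D(s, -2060) = 1684419 - (23 - 1*(-2060)) = 1684419 - (23 + 2060) = 1684419 - 1*2083 = 1684419 - 2083 = 1682336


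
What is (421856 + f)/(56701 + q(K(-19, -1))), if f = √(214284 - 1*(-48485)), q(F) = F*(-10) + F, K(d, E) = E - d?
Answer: 421856/56539 + √262769/56539 ≈ 7.4704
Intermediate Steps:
q(F) = -9*F (q(F) = -10*F + F = -9*F)
f = √262769 (f = √(214284 + 48485) = √262769 ≈ 512.61)
(421856 + f)/(56701 + q(K(-19, -1))) = (421856 + √262769)/(56701 - 9*(-1 - 1*(-19))) = (421856 + √262769)/(56701 - 9*(-1 + 19)) = (421856 + √262769)/(56701 - 9*18) = (421856 + √262769)/(56701 - 162) = (421856 + √262769)/56539 = (421856 + √262769)*(1/56539) = 421856/56539 + √262769/56539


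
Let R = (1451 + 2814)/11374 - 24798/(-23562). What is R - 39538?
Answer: -160538964557/4060518 ≈ -39537.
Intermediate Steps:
R = 5796127/4060518 (R = 4265*(1/11374) - 24798*(-1/23562) = 4265/11374 + 4133/3927 = 5796127/4060518 ≈ 1.4274)
R - 39538 = 5796127/4060518 - 39538 = -160538964557/4060518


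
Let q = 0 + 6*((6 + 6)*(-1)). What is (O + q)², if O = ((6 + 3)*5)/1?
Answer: 729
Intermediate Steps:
O = 45 (O = (9*5)*1 = 45*1 = 45)
q = -72 (q = 0 + 6*(12*(-1)) = 0 + 6*(-12) = 0 - 72 = -72)
(O + q)² = (45 - 72)² = (-27)² = 729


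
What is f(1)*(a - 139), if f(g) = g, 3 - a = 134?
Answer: -270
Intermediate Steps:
a = -131 (a = 3 - 1*134 = 3 - 134 = -131)
f(1)*(a - 139) = 1*(-131 - 139) = 1*(-270) = -270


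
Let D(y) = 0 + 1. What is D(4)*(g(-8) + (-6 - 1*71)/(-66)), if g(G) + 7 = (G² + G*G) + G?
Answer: 685/6 ≈ 114.17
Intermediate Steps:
D(y) = 1
g(G) = -7 + G + 2*G² (g(G) = -7 + ((G² + G*G) + G) = -7 + ((G² + G²) + G) = -7 + (2*G² + G) = -7 + (G + 2*G²) = -7 + G + 2*G²)
D(4)*(g(-8) + (-6 - 1*71)/(-66)) = 1*((-7 - 8 + 2*(-8)²) + (-6 - 1*71)/(-66)) = 1*((-7 - 8 + 2*64) + (-6 - 71)*(-1/66)) = 1*((-7 - 8 + 128) - 77*(-1/66)) = 1*(113 + 7/6) = 1*(685/6) = 685/6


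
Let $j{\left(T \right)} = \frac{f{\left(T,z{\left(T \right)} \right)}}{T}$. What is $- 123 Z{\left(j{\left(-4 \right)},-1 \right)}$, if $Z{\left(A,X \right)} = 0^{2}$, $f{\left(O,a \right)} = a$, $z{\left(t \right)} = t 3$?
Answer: $0$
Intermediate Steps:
$z{\left(t \right)} = 3 t$
$j{\left(T \right)} = 3$ ($j{\left(T \right)} = \frac{3 T}{T} = 3$)
$Z{\left(A,X \right)} = 0$
$- 123 Z{\left(j{\left(-4 \right)},-1 \right)} = \left(-123\right) 0 = 0$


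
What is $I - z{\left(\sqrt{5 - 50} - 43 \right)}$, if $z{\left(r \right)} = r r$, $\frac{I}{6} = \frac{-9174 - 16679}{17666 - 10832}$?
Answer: $- \frac{2080609}{1139} + 258 i \sqrt{5} \approx -1826.7 + 576.91 i$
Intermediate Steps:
$I = - \frac{25853}{1139}$ ($I = 6 \frac{-9174 - 16679}{17666 - 10832} = 6 \left(- \frac{25853}{6834}\right) = - \frac{25853}{1139} \approx -22.698$)
$z{\left(r \right)} = r^{2}$
$I - z{\left(\sqrt{5 - 50} - 43 \right)} = - \frac{25853}{1139} - \left(\sqrt{5 - 50} - 43\right)^{2} = - \frac{25853}{1139} - \left(\sqrt{-45} - 43\right)^{2} = - \frac{25853}{1139} - \left(3 i \sqrt{5} - 43\right)^{2} = - \frac{25853}{1139} - \left(-43 + 3 i \sqrt{5}\right)^{2}$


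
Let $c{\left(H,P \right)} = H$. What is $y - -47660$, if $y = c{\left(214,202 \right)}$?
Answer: $47874$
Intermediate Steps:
$y = 214$
$y - -47660 = 214 - -47660 = 214 + 47660 = 47874$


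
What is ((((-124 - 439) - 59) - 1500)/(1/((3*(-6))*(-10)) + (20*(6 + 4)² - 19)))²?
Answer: 145893441600/127150009561 ≈ 1.1474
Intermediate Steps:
((((-124 - 439) - 59) - 1500)/(1/((3*(-6))*(-10)) + (20*(6 + 4)² - 19)))² = (((-563 - 59) - 1500)/(1/(-18*(-10)) + (20*10² - 19)))² = ((-622 - 1500)/(1/180 + (20*100 - 19)))² = (-2122/(1/180 + (2000 - 19)))² = (-2122/(1/180 + 1981))² = (-2122/356581/180)² = (-2122*180/356581)² = (-381960/356581)² = 145893441600/127150009561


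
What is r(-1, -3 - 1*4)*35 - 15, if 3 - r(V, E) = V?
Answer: 125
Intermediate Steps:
r(V, E) = 3 - V
r(-1, -3 - 1*4)*35 - 15 = (3 - 1*(-1))*35 - 15 = (3 + 1)*35 - 15 = 4*35 - 15 = 140 - 15 = 125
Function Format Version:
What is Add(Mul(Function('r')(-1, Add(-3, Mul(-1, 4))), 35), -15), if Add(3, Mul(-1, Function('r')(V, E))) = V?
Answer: 125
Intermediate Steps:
Function('r')(V, E) = Add(3, Mul(-1, V))
Add(Mul(Function('r')(-1, Add(-3, Mul(-1, 4))), 35), -15) = Add(Mul(Add(3, Mul(-1, -1)), 35), -15) = Add(Mul(Add(3, 1), 35), -15) = Add(Mul(4, 35), -15) = Add(140, -15) = 125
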